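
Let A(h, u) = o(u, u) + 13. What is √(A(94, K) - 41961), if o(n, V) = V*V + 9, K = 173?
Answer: I*√12010 ≈ 109.59*I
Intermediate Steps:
o(n, V) = 9 + V² (o(n, V) = V² + 9 = 9 + V²)
A(h, u) = 22 + u² (A(h, u) = (9 + u²) + 13 = 22 + u²)
√(A(94, K) - 41961) = √((22 + 173²) - 41961) = √((22 + 29929) - 41961) = √(29951 - 41961) = √(-12010) = I*√12010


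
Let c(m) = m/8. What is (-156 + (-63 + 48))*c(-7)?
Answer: 1197/8 ≈ 149.63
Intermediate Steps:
c(m) = m/8 (c(m) = m*(⅛) = m/8)
(-156 + (-63 + 48))*c(-7) = (-156 + (-63 + 48))*((⅛)*(-7)) = (-156 - 15)*(-7/8) = -171*(-7/8) = 1197/8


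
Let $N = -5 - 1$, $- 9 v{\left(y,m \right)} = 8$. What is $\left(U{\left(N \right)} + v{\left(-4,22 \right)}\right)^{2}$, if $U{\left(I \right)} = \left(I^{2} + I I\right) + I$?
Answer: $\frac{343396}{81} \approx 4239.5$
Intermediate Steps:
$v{\left(y,m \right)} = - \frac{8}{9}$ ($v{\left(y,m \right)} = \left(- \frac{1}{9}\right) 8 = - \frac{8}{9}$)
$N = -6$ ($N = -5 - 1 = -6$)
$U{\left(I \right)} = I + 2 I^{2}$ ($U{\left(I \right)} = \left(I^{2} + I^{2}\right) + I = 2 I^{2} + I = I + 2 I^{2}$)
$\left(U{\left(N \right)} + v{\left(-4,22 \right)}\right)^{2} = \left(- 6 \left(1 + 2 \left(-6\right)\right) - \frac{8}{9}\right)^{2} = \left(- 6 \left(1 - 12\right) - \frac{8}{9}\right)^{2} = \left(\left(-6\right) \left(-11\right) - \frac{8}{9}\right)^{2} = \left(66 - \frac{8}{9}\right)^{2} = \left(\frac{586}{9}\right)^{2} = \frac{343396}{81}$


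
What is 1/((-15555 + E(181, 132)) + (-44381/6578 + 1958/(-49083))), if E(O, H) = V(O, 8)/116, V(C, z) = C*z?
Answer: -9363171246/145590796263005 ≈ -6.4312e-5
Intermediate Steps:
E(O, H) = 2*O/29 (E(O, H) = (O*8)/116 = (8*O)*(1/116) = 2*O/29)
1/((-15555 + E(181, 132)) + (-44381/6578 + 1958/(-49083))) = 1/((-15555 + (2/29)*181) + (-44381/6578 + 1958/(-49083))) = 1/((-15555 + 362/29) + (-44381*1/6578 + 1958*(-1/49083))) = 1/(-450733/29 + (-44381/6578 - 1958/49083)) = 1/(-450733/29 - 2191232347/322867974) = 1/(-145590796263005/9363171246) = -9363171246/145590796263005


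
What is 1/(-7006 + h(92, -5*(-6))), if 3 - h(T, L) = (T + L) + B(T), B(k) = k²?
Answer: -1/15589 ≈ -6.4148e-5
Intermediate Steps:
h(T, L) = 3 - L - T - T² (h(T, L) = 3 - ((T + L) + T²) = 3 - ((L + T) + T²) = 3 - (L + T + T²) = 3 + (-L - T - T²) = 3 - L - T - T²)
1/(-7006 + h(92, -5*(-6))) = 1/(-7006 + (3 - (-5)*(-6) - 1*92 - 1*92²)) = 1/(-7006 + (3 - 1*30 - 92 - 1*8464)) = 1/(-7006 + (3 - 30 - 92 - 8464)) = 1/(-7006 - 8583) = 1/(-15589) = -1/15589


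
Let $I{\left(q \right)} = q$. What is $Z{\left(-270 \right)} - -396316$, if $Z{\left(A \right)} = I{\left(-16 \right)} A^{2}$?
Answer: $-770084$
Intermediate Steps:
$Z{\left(A \right)} = - 16 A^{2}$
$Z{\left(-270 \right)} - -396316 = - 16 \left(-270\right)^{2} - -396316 = \left(-16\right) 72900 + 396316 = -1166400 + 396316 = -770084$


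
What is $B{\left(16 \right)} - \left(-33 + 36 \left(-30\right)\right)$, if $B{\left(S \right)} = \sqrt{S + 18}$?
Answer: $1113 + \sqrt{34} \approx 1118.8$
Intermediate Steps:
$B{\left(S \right)} = \sqrt{18 + S}$
$B{\left(16 \right)} - \left(-33 + 36 \left(-30\right)\right) = \sqrt{18 + 16} - \left(-33 + 36 \left(-30\right)\right) = \sqrt{34} - \left(-33 - 1080\right) = \sqrt{34} - -1113 = \sqrt{34} + 1113 = 1113 + \sqrt{34}$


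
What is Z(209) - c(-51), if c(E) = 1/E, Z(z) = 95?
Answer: 4846/51 ≈ 95.020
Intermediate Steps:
Z(209) - c(-51) = 95 - 1/(-51) = 95 - 1*(-1/51) = 95 + 1/51 = 4846/51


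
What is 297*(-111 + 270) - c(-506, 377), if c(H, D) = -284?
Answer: 47507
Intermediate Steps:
297*(-111 + 270) - c(-506, 377) = 297*(-111 + 270) - 1*(-284) = 297*159 + 284 = 47223 + 284 = 47507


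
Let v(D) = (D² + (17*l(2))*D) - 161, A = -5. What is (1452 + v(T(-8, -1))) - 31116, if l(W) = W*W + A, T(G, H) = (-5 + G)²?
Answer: -4137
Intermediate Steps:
l(W) = -5 + W² (l(W) = W*W - 5 = W² - 5 = -5 + W²)
v(D) = -161 + D² - 17*D (v(D) = (D² + (17*(-5 + 2²))*D) - 161 = (D² + (17*(-5 + 4))*D) - 161 = (D² + (17*(-1))*D) - 161 = (D² - 17*D) - 161 = -161 + D² - 17*D)
(1452 + v(T(-8, -1))) - 31116 = (1452 + (-161 + ((-5 - 8)²)² - 17*(-5 - 8)²)) - 31116 = (1452 + (-161 + ((-13)²)² - 17*(-13)²)) - 31116 = (1452 + (-161 + 169² - 17*169)) - 31116 = (1452 + (-161 + 28561 - 2873)) - 31116 = (1452 + 25527) - 31116 = 26979 - 31116 = -4137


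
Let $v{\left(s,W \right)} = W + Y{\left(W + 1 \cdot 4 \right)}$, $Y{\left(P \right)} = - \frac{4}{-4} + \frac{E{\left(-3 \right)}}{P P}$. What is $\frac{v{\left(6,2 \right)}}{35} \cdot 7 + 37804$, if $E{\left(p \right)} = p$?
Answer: $\frac{453655}{12} \approx 37805.0$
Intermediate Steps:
$Y{\left(P \right)} = 1 - \frac{3}{P^{2}}$ ($Y{\left(P \right)} = - \frac{4}{-4} - \frac{3}{P P} = \left(-4\right) \left(- \frac{1}{4}\right) - \frac{3}{P^{2}} = 1 - \frac{3}{P^{2}}$)
$v{\left(s,W \right)} = 1 + W - \frac{3}{\left(4 + W\right)^{2}}$ ($v{\left(s,W \right)} = W + \left(1 - \frac{3}{\left(W + 1 \cdot 4\right)^{2}}\right) = W + \left(1 - \frac{3}{\left(W + 4\right)^{2}}\right) = W + \left(1 - \frac{3}{\left(4 + W\right)^{2}}\right) = 1 + W - \frac{3}{\left(4 + W\right)^{2}}$)
$\frac{v{\left(6,2 \right)}}{35} \cdot 7 + 37804 = \frac{1 + 2 - \frac{3}{\left(4 + 2\right)^{2}}}{35} \cdot 7 + 37804 = \left(1 + 2 - \frac{3}{36}\right) \frac{1}{35} \cdot 7 + 37804 = \left(1 + 2 - \frac{1}{12}\right) \frac{1}{35} \cdot 7 + 37804 = \frac{35}{12} \cdot \frac{1}{35} \cdot 7 + 37804 = \frac{1}{12} \cdot 7 + 37804 = \frac{7}{12} + 37804 = \frac{453655}{12}$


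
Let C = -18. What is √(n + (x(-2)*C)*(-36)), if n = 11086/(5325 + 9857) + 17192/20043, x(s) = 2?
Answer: √3337472796003033833/50715471 ≈ 36.022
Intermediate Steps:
n = 241602821/152146413 (n = 11086/15182 + 17192*(1/20043) = 11086*(1/15182) + 17192/20043 = 5543/7591 + 17192/20043 = 241602821/152146413 ≈ 1.5880)
√(n + (x(-2)*C)*(-36)) = √(241602821/152146413 + (2*(-18))*(-36)) = √(241602821/152146413 - 36*(-36)) = √(241602821/152146413 + 1296) = √(197423354069/152146413) = √3337472796003033833/50715471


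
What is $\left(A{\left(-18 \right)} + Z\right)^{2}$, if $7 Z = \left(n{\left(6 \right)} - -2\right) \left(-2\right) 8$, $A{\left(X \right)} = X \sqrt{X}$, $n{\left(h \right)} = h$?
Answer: $- \frac{269384}{49} + \frac{13824 i \sqrt{2}}{7} \approx -5497.6 + 2792.9 i$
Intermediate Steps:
$A{\left(X \right)} = X^{\frac{3}{2}}$
$Z = - \frac{128}{7}$ ($Z = \frac{\left(6 - -2\right) \left(-2\right) 8}{7} = \frac{\left(6 + 2\right) \left(-2\right) 8}{7} = \frac{8 \left(-2\right) 8}{7} = \frac{\left(-16\right) 8}{7} = \frac{1}{7} \left(-128\right) = - \frac{128}{7} \approx -18.286$)
$\left(A{\left(-18 \right)} + Z\right)^{2} = \left(\left(-18\right)^{\frac{3}{2}} - \frac{128}{7}\right)^{2} = \left(- 54 i \sqrt{2} - \frac{128}{7}\right)^{2} = \left(- \frac{128}{7} - 54 i \sqrt{2}\right)^{2}$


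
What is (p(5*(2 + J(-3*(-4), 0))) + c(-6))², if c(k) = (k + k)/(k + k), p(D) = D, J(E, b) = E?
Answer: 5041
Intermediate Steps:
c(k) = 1 (c(k) = (2*k)/((2*k)) = (2*k)*(1/(2*k)) = 1)
(p(5*(2 + J(-3*(-4), 0))) + c(-6))² = (5*(2 - 3*(-4)) + 1)² = (5*(2 + 12) + 1)² = (5*14 + 1)² = (70 + 1)² = 71² = 5041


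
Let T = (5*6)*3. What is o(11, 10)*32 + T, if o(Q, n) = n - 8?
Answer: 154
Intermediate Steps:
o(Q, n) = -8 + n
T = 90 (T = 30*3 = 90)
o(11, 10)*32 + T = (-8 + 10)*32 + 90 = 2*32 + 90 = 64 + 90 = 154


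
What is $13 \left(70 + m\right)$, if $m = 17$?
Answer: $1131$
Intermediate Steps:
$13 \left(70 + m\right) = 13 \left(70 + 17\right) = 13 \cdot 87 = 1131$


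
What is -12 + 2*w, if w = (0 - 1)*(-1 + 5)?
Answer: -20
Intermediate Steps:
w = -4 (w = -1*4 = -4)
-12 + 2*w = -12 + 2*(-4) = -12 - 8 = -20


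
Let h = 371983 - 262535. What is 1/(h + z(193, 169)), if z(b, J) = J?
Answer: 1/109617 ≈ 9.1227e-6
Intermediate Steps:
h = 109448
1/(h + z(193, 169)) = 1/(109448 + 169) = 1/109617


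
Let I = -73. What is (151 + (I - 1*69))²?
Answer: 81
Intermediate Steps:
(151 + (I - 1*69))² = (151 + (-73 - 1*69))² = (151 + (-73 - 69))² = (151 - 142)² = 9² = 81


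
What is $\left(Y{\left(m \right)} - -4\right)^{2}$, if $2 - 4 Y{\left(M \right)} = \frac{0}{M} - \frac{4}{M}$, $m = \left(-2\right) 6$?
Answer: $\frac{2809}{144} \approx 19.507$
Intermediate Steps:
$m = -12$
$Y{\left(M \right)} = \frac{1}{2} + \frac{1}{M}$ ($Y{\left(M \right)} = \frac{1}{2} - \frac{\frac{0}{M} - \frac{4}{M}}{4} = \frac{1}{2} - \frac{0 - \frac{4}{M}}{4} = \frac{1}{2} - \frac{\left(-4\right) \frac{1}{M}}{4} = \frac{1}{2} + \frac{1}{M}$)
$\left(Y{\left(m \right)} - -4\right)^{2} = \left(\frac{2 - 12}{2 \left(-12\right)} - -4\right)^{2} = \left(\frac{1}{2} \left(- \frac{1}{12}\right) \left(-10\right) + 4\right)^{2} = \left(\frac{5}{12} + 4\right)^{2} = \left(\frac{53}{12}\right)^{2} = \frac{2809}{144}$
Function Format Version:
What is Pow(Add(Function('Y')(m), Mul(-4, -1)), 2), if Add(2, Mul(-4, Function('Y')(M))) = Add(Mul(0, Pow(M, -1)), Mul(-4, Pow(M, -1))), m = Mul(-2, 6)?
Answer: Rational(2809, 144) ≈ 19.507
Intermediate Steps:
m = -12
Function('Y')(M) = Add(Rational(1, 2), Pow(M, -1)) (Function('Y')(M) = Add(Rational(1, 2), Mul(Rational(-1, 4), Add(Mul(0, Pow(M, -1)), Mul(-4, Pow(M, -1))))) = Add(Rational(1, 2), Mul(Rational(-1, 4), Add(0, Mul(-4, Pow(M, -1))))) = Add(Rational(1, 2), Mul(Rational(-1, 4), Mul(-4, Pow(M, -1)))) = Add(Rational(1, 2), Pow(M, -1)))
Pow(Add(Function('Y')(m), Mul(-4, -1)), 2) = Pow(Add(Mul(Rational(1, 2), Pow(-12, -1), Add(2, -12)), Mul(-4, -1)), 2) = Pow(Add(Mul(Rational(1, 2), Rational(-1, 12), -10), 4), 2) = Pow(Add(Rational(5, 12), 4), 2) = Pow(Rational(53, 12), 2) = Rational(2809, 144)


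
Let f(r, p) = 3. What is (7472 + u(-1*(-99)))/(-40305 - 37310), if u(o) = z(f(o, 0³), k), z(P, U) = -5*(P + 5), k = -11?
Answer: -7432/77615 ≈ -0.095755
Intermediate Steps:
z(P, U) = -25 - 5*P (z(P, U) = -5*(5 + P) = -25 - 5*P)
u(o) = -40 (u(o) = -25 - 5*3 = -25 - 15 = -40)
(7472 + u(-1*(-99)))/(-40305 - 37310) = (7472 - 40)/(-40305 - 37310) = 7432/(-77615) = 7432*(-1/77615) = -7432/77615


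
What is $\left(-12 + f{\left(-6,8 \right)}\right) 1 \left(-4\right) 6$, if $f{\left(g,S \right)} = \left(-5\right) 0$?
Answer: $288$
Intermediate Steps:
$f{\left(g,S \right)} = 0$
$\left(-12 + f{\left(-6,8 \right)}\right) 1 \left(-4\right) 6 = \left(-12 + 0\right) 1 \left(-4\right) 6 = - 12 \left(\left(-4\right) 6\right) = \left(-12\right) \left(-24\right) = 288$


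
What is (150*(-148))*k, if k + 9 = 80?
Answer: -1576200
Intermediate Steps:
k = 71 (k = -9 + 80 = 71)
(150*(-148))*k = (150*(-148))*71 = -22200*71 = -1576200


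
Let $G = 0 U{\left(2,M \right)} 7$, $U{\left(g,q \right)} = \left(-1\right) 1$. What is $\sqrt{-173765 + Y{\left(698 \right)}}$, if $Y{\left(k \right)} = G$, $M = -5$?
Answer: $i \sqrt{173765} \approx 416.85 i$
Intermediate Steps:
$U{\left(g,q \right)} = -1$
$G = 0$ ($G = 0 \left(-1\right) 7 = 0 \cdot 7 = 0$)
$Y{\left(k \right)} = 0$
$\sqrt{-173765 + Y{\left(698 \right)}} = \sqrt{-173765 + 0} = \sqrt{-173765} = i \sqrt{173765}$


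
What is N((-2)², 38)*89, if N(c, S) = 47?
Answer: 4183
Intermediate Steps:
N((-2)², 38)*89 = 47*89 = 4183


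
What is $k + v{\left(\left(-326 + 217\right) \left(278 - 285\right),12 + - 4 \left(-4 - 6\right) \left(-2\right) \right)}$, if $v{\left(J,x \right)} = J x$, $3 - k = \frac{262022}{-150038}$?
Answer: $- \frac{3891929728}{75019} \approx -51879.0$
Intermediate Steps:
$k = \frac{356068}{75019}$ ($k = 3 - \frac{262022}{-150038} = 3 - 262022 \left(- \frac{1}{150038}\right) = 3 - - \frac{131011}{75019} = 3 + \frac{131011}{75019} = \frac{356068}{75019} \approx 4.7464$)
$k + v{\left(\left(-326 + 217\right) \left(278 - 285\right),12 + - 4 \left(-4 - 6\right) \left(-2\right) \right)} = \frac{356068}{75019} + \left(-326 + 217\right) \left(278 - 285\right) \left(12 + - 4 \left(-4 - 6\right) \left(-2\right)\right) = \frac{356068}{75019} + \left(-109\right) \left(-7\right) \left(12 + - 4 \left(-4 - 6\right) \left(-2\right)\right) = \frac{356068}{75019} + 763 \left(12 + \left(-4\right) \left(-10\right) \left(-2\right)\right) = \frac{356068}{75019} + 763 \left(12 + 40 \left(-2\right)\right) = \frac{356068}{75019} + 763 \left(12 - 80\right) = \frac{356068}{75019} + 763 \left(-68\right) = \frac{356068}{75019} - 51884 = - \frac{3891929728}{75019}$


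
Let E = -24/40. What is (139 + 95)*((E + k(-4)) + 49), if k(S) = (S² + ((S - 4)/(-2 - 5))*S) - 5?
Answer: 449046/35 ≈ 12830.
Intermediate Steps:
E = -⅗ (E = -24*1/40 = -⅗ ≈ -0.60000)
k(S) = -5 + S² + S*(4/7 - S/7) (k(S) = (S² + ((-4 + S)/(-7))*S) - 5 = (S² + ((-4 + S)*(-⅐))*S) - 5 = (S² + (4/7 - S/7)*S) - 5 = (S² + S*(4/7 - S/7)) - 5 = -5 + S² + S*(4/7 - S/7))
(139 + 95)*((E + k(-4)) + 49) = (139 + 95)*((-⅗ + (-5 + (4/7)*(-4) + (6/7)*(-4)²)) + 49) = 234*((-⅗ + (-5 - 16/7 + (6/7)*16)) + 49) = 234*((-⅗ + (-5 - 16/7 + 96/7)) + 49) = 234*((-⅗ + 45/7) + 49) = 234*(204/35 + 49) = 234*(1919/35) = 449046/35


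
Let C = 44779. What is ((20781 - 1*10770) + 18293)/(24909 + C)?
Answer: 3538/8711 ≈ 0.40615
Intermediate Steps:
((20781 - 1*10770) + 18293)/(24909 + C) = ((20781 - 1*10770) + 18293)/(24909 + 44779) = ((20781 - 10770) + 18293)/69688 = (10011 + 18293)*(1/69688) = 28304*(1/69688) = 3538/8711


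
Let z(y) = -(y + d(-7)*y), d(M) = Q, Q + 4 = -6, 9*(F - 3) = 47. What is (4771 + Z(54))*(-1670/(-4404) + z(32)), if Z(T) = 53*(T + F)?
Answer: 46113863809/19818 ≈ 2.3269e+6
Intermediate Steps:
F = 74/9 (F = 3 + (1/9)*47 = 3 + 47/9 = 74/9 ≈ 8.2222)
Q = -10 (Q = -4 - 6 = -10)
d(M) = -10
Z(T) = 3922/9 + 53*T (Z(T) = 53*(T + 74/9) = 53*(74/9 + T) = 3922/9 + 53*T)
z(y) = 9*y (z(y) = -(y - 10*y) = -(-9)*y = 9*y)
(4771 + Z(54))*(-1670/(-4404) + z(32)) = (4771 + (3922/9 + 53*54))*(-1670/(-4404) + 9*32) = (4771 + (3922/9 + 2862))*(-1670*(-1/4404) + 288) = (4771 + 29680/9)*(835/2202 + 288) = (72619/9)*(635011/2202) = 46113863809/19818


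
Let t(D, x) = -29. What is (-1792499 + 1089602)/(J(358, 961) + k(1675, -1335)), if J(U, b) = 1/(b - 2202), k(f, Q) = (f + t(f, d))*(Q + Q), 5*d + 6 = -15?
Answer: 872295177/5453971621 ≈ 0.15994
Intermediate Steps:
d = -21/5 (d = -6/5 + (⅕)*(-15) = -6/5 - 3 = -21/5 ≈ -4.2000)
k(f, Q) = 2*Q*(-29 + f) (k(f, Q) = (f - 29)*(Q + Q) = (-29 + f)*(2*Q) = 2*Q*(-29 + f))
J(U, b) = 1/(-2202 + b)
(-1792499 + 1089602)/(J(358, 961) + k(1675, -1335)) = (-1792499 + 1089602)/(1/(-2202 + 961) + 2*(-1335)*(-29 + 1675)) = -702897/(1/(-1241) + 2*(-1335)*1646) = -702897/(-1/1241 - 4394820) = -702897/(-5453971621/1241) = -702897*(-1241/5453971621) = 872295177/5453971621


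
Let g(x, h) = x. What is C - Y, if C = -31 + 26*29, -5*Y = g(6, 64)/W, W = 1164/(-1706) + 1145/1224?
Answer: 961770387/1321585 ≈ 727.74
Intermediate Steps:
W = 264317/1044072 (W = 1164*(-1/1706) + 1145*(1/1224) = -582/853 + 1145/1224 = 264317/1044072 ≈ 0.25316)
Y = -6264432/1321585 (Y = -6/(5*264317/1044072) = -6*1044072/(5*264317) = -1/5*6264432/264317 = -6264432/1321585 ≈ -4.7401)
C = 723 (C = -31 + 754 = 723)
C - Y = 723 - 1*(-6264432/1321585) = 723 + 6264432/1321585 = 961770387/1321585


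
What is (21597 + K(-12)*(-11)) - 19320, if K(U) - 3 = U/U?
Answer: 2233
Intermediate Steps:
K(U) = 4 (K(U) = 3 + U/U = 3 + 1 = 4)
(21597 + K(-12)*(-11)) - 19320 = (21597 + 4*(-11)) - 19320 = (21597 - 44) - 19320 = 21553 - 19320 = 2233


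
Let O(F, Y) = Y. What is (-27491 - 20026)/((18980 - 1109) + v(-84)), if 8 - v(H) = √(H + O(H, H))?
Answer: -849556443/319658809 - 95034*I*√42/319658809 ≈ -2.6577 - 0.0019267*I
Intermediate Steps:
v(H) = 8 - √2*√H (v(H) = 8 - √(H + H) = 8 - √(2*H) = 8 - √2*√H)
(-27491 - 20026)/((18980 - 1109) + v(-84)) = (-27491 - 20026)/((18980 - 1109) + (8 - √2*√(-84))) = -47517/(17871 + (8 - √2*2*I*√21)) = -47517/(17871 + (8 - 2*I*√42)) = -47517/(17879 - 2*I*√42)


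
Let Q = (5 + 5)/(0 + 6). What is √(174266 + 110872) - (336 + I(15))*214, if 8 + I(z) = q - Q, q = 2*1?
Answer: -210790/3 + 3*√31682 ≈ -69729.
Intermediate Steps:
Q = 5/3 (Q = 10/6 = 10*(⅙) = 5/3 ≈ 1.6667)
q = 2
I(z) = -23/3 (I(z) = -8 + (2 - 1*5/3) = -8 + (2 - 5/3) = -8 + ⅓ = -23/3)
√(174266 + 110872) - (336 + I(15))*214 = √(174266 + 110872) - (336 - 23/3)*214 = √285138 - 985*214/3 = 3*√31682 - 1*210790/3 = 3*√31682 - 210790/3 = -210790/3 + 3*√31682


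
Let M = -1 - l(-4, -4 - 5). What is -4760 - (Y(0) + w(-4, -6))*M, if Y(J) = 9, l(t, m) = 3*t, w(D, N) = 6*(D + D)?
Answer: -4331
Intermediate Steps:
w(D, N) = 12*D (w(D, N) = 6*(2*D) = 12*D)
M = 11 (M = -1 - 3*(-4) = -1 - 1*(-12) = -1 + 12 = 11)
-4760 - (Y(0) + w(-4, -6))*M = -4760 - (9 + 12*(-4))*11 = -4760 - (9 - 48)*11 = -4760 - (-39)*11 = -4760 - 1*(-429) = -4760 + 429 = -4331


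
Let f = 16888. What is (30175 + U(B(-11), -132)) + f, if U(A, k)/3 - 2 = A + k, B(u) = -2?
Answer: 46667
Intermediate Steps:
U(A, k) = 6 + 3*A + 3*k (U(A, k) = 6 + 3*(A + k) = 6 + (3*A + 3*k) = 6 + 3*A + 3*k)
(30175 + U(B(-11), -132)) + f = (30175 + (6 + 3*(-2) + 3*(-132))) + 16888 = (30175 + (6 - 6 - 396)) + 16888 = (30175 - 396) + 16888 = 29779 + 16888 = 46667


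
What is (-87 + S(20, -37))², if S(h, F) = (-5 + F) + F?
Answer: 27556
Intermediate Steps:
S(h, F) = -5 + 2*F
(-87 + S(20, -37))² = (-87 + (-5 + 2*(-37)))² = (-87 + (-5 - 74))² = (-87 - 79)² = (-166)² = 27556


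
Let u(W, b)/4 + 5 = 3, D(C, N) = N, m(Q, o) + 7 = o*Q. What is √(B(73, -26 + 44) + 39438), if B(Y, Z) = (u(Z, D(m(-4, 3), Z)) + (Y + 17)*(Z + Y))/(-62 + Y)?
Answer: 20*√12155/11 ≈ 200.45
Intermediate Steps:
m(Q, o) = -7 + Q*o (m(Q, o) = -7 + o*Q = -7 + Q*o)
u(W, b) = -8 (u(W, b) = -20 + 4*3 = -20 + 12 = -8)
B(Y, Z) = (-8 + (17 + Y)*(Y + Z))/(-62 + Y) (B(Y, Z) = (-8 + (Y + 17)*(Z + Y))/(-62 + Y) = (-8 + (17 + Y)*(Y + Z))/(-62 + Y))
√(B(73, -26 + 44) + 39438) = √((-8 + 73² + 17*73 + 17*(-26 + 44) + 73*(-26 + 44))/(-62 + 73) + 39438) = √((-8 + 5329 + 1241 + 17*18 + 73*18)/11 + 39438) = √((-8 + 5329 + 1241 + 306 + 1314)/11 + 39438) = √((1/11)*8182 + 39438) = √(8182/11 + 39438) = √(442000/11) = 20*√12155/11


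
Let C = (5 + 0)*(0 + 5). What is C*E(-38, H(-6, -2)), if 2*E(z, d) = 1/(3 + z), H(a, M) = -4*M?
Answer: -5/14 ≈ -0.35714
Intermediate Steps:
E(z, d) = 1/(2*(3 + z))
C = 25 (C = 5*5 = 25)
C*E(-38, H(-6, -2)) = 25*(1/(2*(3 - 38))) = 25*((1/2)/(-35)) = 25*((1/2)*(-1/35)) = 25*(-1/70) = -5/14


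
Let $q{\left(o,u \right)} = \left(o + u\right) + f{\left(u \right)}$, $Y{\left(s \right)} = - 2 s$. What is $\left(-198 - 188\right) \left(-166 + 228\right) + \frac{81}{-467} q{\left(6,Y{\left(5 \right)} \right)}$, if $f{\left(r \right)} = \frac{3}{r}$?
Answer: $- \frac{111758957}{4670} \approx -23931.0$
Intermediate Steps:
$q{\left(o,u \right)} = o + u + \frac{3}{u}$ ($q{\left(o,u \right)} = \left(o + u\right) + \frac{3}{u} = o + u + \frac{3}{u}$)
$\left(-198 - 188\right) \left(-166 + 228\right) + \frac{81}{-467} q{\left(6,Y{\left(5 \right)} \right)} = \left(-198 - 188\right) \left(-166 + 228\right) + \frac{81}{-467} \left(6 - 10 + \frac{3}{\left(-2\right) 5}\right) = \left(-386\right) 62 + 81 \left(- \frac{1}{467}\right) \left(6 - 10 + \frac{3}{-10}\right) = -23932 - \frac{81 \left(6 - 10 + 3 \left(- \frac{1}{10}\right)\right)}{467} = -23932 - \frac{81 \left(6 - 10 - \frac{3}{10}\right)}{467} = -23932 - - \frac{3483}{4670} = -23932 + \frac{3483}{4670} = - \frac{111758957}{4670}$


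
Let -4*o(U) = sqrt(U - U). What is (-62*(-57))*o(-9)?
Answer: 0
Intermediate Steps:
o(U) = 0 (o(U) = -sqrt(U - U)/4 = -sqrt(0)/4 = -1/4*0 = 0)
(-62*(-57))*o(-9) = -62*(-57)*0 = 3534*0 = 0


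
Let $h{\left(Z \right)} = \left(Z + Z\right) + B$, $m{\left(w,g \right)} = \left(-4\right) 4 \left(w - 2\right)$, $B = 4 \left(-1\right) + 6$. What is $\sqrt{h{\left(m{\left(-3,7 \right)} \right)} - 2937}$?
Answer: $5 i \sqrt{111} \approx 52.678 i$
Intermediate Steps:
$B = 2$ ($B = -4 + 6 = 2$)
$m{\left(w,g \right)} = 32 - 16 w$ ($m{\left(w,g \right)} = - 16 \left(-2 + w\right) = 32 - 16 w$)
$h{\left(Z \right)} = 2 + 2 Z$ ($h{\left(Z \right)} = \left(Z + Z\right) + 2 = 2 Z + 2 = 2 + 2 Z$)
$\sqrt{h{\left(m{\left(-3,7 \right)} \right)} - 2937} = \sqrt{\left(2 + 2 \left(32 - -48\right)\right) - 2937} = \sqrt{\left(2 + 2 \left(32 + 48\right)\right) - 2937} = \sqrt{\left(2 + 2 \cdot 80\right) - 2937} = \sqrt{\left(2 + 160\right) - 2937} = \sqrt{162 - 2937} = \sqrt{-2775} = 5 i \sqrt{111}$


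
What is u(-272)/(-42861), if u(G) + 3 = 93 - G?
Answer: -362/42861 ≈ -0.0084459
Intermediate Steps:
u(G) = 90 - G (u(G) = -3 + (93 - G) = 90 - G)
u(-272)/(-42861) = (90 - 1*(-272))/(-42861) = (90 + 272)*(-1/42861) = 362*(-1/42861) = -362/42861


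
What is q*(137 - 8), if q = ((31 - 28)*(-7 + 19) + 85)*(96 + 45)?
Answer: 2200869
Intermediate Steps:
q = 17061 (q = (3*12 + 85)*141 = (36 + 85)*141 = 121*141 = 17061)
q*(137 - 8) = 17061*(137 - 8) = 17061*129 = 2200869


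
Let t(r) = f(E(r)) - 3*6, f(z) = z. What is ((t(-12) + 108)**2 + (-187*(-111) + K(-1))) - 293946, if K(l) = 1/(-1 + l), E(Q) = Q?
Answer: -534211/2 ≈ -2.6711e+5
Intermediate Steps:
t(r) = -18 + r (t(r) = r - 3*6 = r - 18 = -18 + r)
((t(-12) + 108)**2 + (-187*(-111) + K(-1))) - 293946 = (((-18 - 12) + 108)**2 + (-187*(-111) + 1/(-1 - 1))) - 293946 = ((-30 + 108)**2 + (20757 + 1/(-2))) - 293946 = (78**2 + (20757 - 1/2)) - 293946 = (6084 + 41513/2) - 293946 = 53681/2 - 293946 = -534211/2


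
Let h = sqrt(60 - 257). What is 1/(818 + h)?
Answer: 818/669321 - I*sqrt(197)/669321 ≈ 0.0012221 - 2.097e-5*I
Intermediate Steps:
h = I*sqrt(197) (h = sqrt(-197) = I*sqrt(197) ≈ 14.036*I)
1/(818 + h) = 1/(818 + I*sqrt(197))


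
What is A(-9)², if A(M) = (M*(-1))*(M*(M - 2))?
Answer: 793881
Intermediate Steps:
A(M) = -M²*(-2 + M) (A(M) = (-M)*(M*(-2 + M)) = -M²*(-2 + M))
A(-9)² = ((-9)²*(2 - 1*(-9)))² = (81*(2 + 9))² = (81*11)² = 891² = 793881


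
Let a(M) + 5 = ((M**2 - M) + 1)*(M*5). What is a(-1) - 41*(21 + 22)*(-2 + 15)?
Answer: -22939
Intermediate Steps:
a(M) = -5 + 5*M*(1 + M**2 - M) (a(M) = -5 + ((M**2 - M) + 1)*(M*5) = -5 + (1 + M**2 - M)*(5*M) = -5 + 5*M*(1 + M**2 - M))
a(-1) - 41*(21 + 22)*(-2 + 15) = (-5 - 5*(-1)**2 + 5*(-1) + 5*(-1)**3) - 41*(21 + 22)*(-2 + 15) = (-5 - 5*1 - 5 + 5*(-1)) - 1763*13 = (-5 - 5 - 5 - 5) - 41*559 = -20 - 22919 = -22939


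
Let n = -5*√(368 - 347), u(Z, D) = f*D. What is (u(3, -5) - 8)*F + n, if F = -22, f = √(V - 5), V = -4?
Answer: 176 - 5*√21 + 330*I ≈ 153.09 + 330.0*I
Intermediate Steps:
f = 3*I (f = √(-4 - 5) = √(-9) = 3*I ≈ 3.0*I)
u(Z, D) = 3*I*D (u(Z, D) = (3*I)*D = 3*I*D)
n = -5*√21 ≈ -22.913
(u(3, -5) - 8)*F + n = (3*I*(-5) - 8)*(-22) - 5*√21 = (-15*I - 8)*(-22) - 5*√21 = (-8 - 15*I)*(-22) - 5*√21 = (176 + 330*I) - 5*√21 = 176 - 5*√21 + 330*I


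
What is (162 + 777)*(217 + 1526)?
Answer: 1636677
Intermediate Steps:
(162 + 777)*(217 + 1526) = 939*1743 = 1636677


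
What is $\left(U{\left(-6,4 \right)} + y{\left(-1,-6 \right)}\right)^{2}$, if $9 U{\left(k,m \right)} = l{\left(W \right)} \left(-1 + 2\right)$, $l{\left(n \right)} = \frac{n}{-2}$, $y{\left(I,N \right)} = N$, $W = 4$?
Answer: $\frac{3136}{81} \approx 38.716$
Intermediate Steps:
$l{\left(n \right)} = - \frac{n}{2}$ ($l{\left(n \right)} = n \left(- \frac{1}{2}\right) = - \frac{n}{2}$)
$U{\left(k,m \right)} = - \frac{2}{9}$ ($U{\left(k,m \right)} = \frac{\left(- \frac{1}{2}\right) 4 \left(-1 + 2\right)}{9} = \frac{\left(-2\right) 1}{9} = \frac{1}{9} \left(-2\right) = - \frac{2}{9}$)
$\left(U{\left(-6,4 \right)} + y{\left(-1,-6 \right)}\right)^{2} = \left(- \frac{2}{9} - 6\right)^{2} = \left(- \frac{56}{9}\right)^{2} = \frac{3136}{81}$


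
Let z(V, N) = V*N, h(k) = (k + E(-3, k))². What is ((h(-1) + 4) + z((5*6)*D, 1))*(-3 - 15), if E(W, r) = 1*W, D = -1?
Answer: 180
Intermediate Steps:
E(W, r) = W
h(k) = (-3 + k)² (h(k) = (k - 3)² = (-3 + k)²)
z(V, N) = N*V
((h(-1) + 4) + z((5*6)*D, 1))*(-3 - 15) = (((-3 - 1)² + 4) + 1*((5*6)*(-1)))*(-3 - 15) = (((-4)² + 4) + 1*(30*(-1)))*(-18) = ((16 + 4) + 1*(-30))*(-18) = (20 - 30)*(-18) = -10*(-18) = 180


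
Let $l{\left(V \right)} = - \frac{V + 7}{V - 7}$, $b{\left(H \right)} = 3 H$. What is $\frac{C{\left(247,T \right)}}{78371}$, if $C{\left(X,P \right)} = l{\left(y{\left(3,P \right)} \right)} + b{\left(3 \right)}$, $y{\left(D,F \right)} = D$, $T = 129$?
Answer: $\frac{23}{156742} \approx 0.00014674$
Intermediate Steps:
$l{\left(V \right)} = - \frac{7 + V}{-7 + V}$
$C{\left(X,P \right)} = \frac{23}{2}$ ($C{\left(X,P \right)} = \frac{-7 - 3}{-7 + 3} + 3 \cdot 3 = \frac{-7 - 3}{-4} + 9 = \left(- \frac{1}{4}\right) \left(-10\right) + 9 = \frac{5}{2} + 9 = \frac{23}{2}$)
$\frac{C{\left(247,T \right)}}{78371} = \frac{23}{2 \cdot 78371} = \frac{23}{2} \cdot \frac{1}{78371} = \frac{23}{156742}$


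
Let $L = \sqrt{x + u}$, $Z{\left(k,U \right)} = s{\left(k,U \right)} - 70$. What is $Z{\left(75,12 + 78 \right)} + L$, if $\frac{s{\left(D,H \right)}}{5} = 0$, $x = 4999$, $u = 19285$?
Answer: $-70 + 2 \sqrt{6071} \approx 85.833$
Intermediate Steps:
$s{\left(D,H \right)} = 0$ ($s{\left(D,H \right)} = 5 \cdot 0 = 0$)
$Z{\left(k,U \right)} = -70$ ($Z{\left(k,U \right)} = 0 - 70 = -70$)
$L = 2 \sqrt{6071}$ ($L = \sqrt{4999 + 19285} = \sqrt{24284} = 2 \sqrt{6071} \approx 155.83$)
$Z{\left(75,12 + 78 \right)} + L = -70 + 2 \sqrt{6071}$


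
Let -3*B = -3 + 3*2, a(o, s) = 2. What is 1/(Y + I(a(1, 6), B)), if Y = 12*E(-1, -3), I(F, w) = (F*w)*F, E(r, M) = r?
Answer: -1/16 ≈ -0.062500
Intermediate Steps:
B = -1 (B = -(-3 + 3*2)/3 = -(-3 + 6)/3 = -⅓*3 = -1)
I(F, w) = w*F²
Y = -12 (Y = 12*(-1) = -12)
1/(Y + I(a(1, 6), B)) = 1/(-12 - 1*2²) = 1/(-12 - 1*4) = 1/(-12 - 4) = 1/(-16) = -1/16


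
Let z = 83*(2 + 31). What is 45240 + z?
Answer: 47979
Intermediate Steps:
z = 2739 (z = 83*33 = 2739)
45240 + z = 45240 + 2739 = 47979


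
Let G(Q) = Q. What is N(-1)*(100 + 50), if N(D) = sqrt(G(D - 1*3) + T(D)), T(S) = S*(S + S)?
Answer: 150*I*sqrt(2) ≈ 212.13*I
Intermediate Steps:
T(S) = 2*S**2 (T(S) = S*(2*S) = 2*S**2)
N(D) = sqrt(-3 + D + 2*D**2) (N(D) = sqrt((D - 1*3) + 2*D**2) = sqrt((D - 3) + 2*D**2) = sqrt((-3 + D) + 2*D**2) = sqrt(-3 + D + 2*D**2))
N(-1)*(100 + 50) = sqrt(-3 - 1 + 2*(-1)**2)*(100 + 50) = sqrt(-3 - 1 + 2*1)*150 = sqrt(-3 - 1 + 2)*150 = sqrt(-2)*150 = (I*sqrt(2))*150 = 150*I*sqrt(2)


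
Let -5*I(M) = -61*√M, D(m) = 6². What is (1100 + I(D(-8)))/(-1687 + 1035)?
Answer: -2933/1630 ≈ -1.7994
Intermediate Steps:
D(m) = 36
I(M) = 61*√M/5 (I(M) = -(-61)*√M/5 = 61*√M/5)
(1100 + I(D(-8)))/(-1687 + 1035) = (1100 + 61*√36/5)/(-1687 + 1035) = (1100 + (61/5)*6)/(-652) = (1100 + 366/5)*(-1/652) = (5866/5)*(-1/652) = -2933/1630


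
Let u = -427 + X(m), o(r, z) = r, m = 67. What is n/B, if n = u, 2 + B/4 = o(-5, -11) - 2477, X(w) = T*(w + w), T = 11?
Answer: -349/3312 ≈ -0.10537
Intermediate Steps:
X(w) = 22*w (X(w) = 11*(w + w) = 11*(2*w) = 22*w)
B = -9936 (B = -8 + 4*(-5 - 2477) = -8 + 4*(-2482) = -8 - 9928 = -9936)
u = 1047 (u = -427 + 22*67 = -427 + 1474 = 1047)
n = 1047
n/B = 1047/(-9936) = 1047*(-1/9936) = -349/3312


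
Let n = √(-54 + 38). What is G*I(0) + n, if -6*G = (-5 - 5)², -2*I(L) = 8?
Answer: 200/3 + 4*I ≈ 66.667 + 4.0*I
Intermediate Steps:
I(L) = -4 (I(L) = -½*8 = -4)
n = 4*I (n = √(-16) = 4*I ≈ 4.0*I)
G = -50/3 (G = -(-5 - 5)²/6 = -⅙*(-10)² = -⅙*100 = -50/3 ≈ -16.667)
G*I(0) + n = -50/3*(-4) + 4*I = 200/3 + 4*I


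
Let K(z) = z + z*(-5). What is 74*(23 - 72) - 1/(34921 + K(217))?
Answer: -123476179/34053 ≈ -3626.0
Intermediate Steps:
K(z) = -4*z (K(z) = z - 5*z = -4*z)
74*(23 - 72) - 1/(34921 + K(217)) = 74*(23 - 72) - 1/(34921 - 4*217) = 74*(-49) - 1/(34921 - 868) = -3626 - 1/34053 = -123476179/34053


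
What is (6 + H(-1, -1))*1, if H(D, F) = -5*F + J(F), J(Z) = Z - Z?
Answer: 11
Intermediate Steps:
J(Z) = 0
H(D, F) = -5*F (H(D, F) = -5*F + 0 = -5*F)
(6 + H(-1, -1))*1 = (6 - 5*(-1))*1 = (6 + 5)*1 = 11*1 = 11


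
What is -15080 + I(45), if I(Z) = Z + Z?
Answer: -14990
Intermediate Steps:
I(Z) = 2*Z
-15080 + I(45) = -15080 + 2*45 = -15080 + 90 = -14990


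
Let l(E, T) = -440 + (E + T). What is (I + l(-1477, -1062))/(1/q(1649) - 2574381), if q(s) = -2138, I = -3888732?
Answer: 8320478118/5504026579 ≈ 1.5117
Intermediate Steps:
l(E, T) = -440 + E + T
(I + l(-1477, -1062))/(1/q(1649) - 2574381) = (-3888732 + (-440 - 1477 - 1062))/(1/(-2138) - 2574381) = (-3888732 - 2979)/(-1/2138 - 2574381) = -3891711/(-5504026579/2138) = -3891711*(-2138/5504026579) = 8320478118/5504026579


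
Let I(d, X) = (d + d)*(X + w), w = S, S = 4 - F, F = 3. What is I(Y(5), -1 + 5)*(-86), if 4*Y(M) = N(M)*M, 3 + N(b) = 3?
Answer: 0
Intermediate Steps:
N(b) = 0 (N(b) = -3 + 3 = 0)
S = 1 (S = 4 - 1*3 = 4 - 3 = 1)
w = 1
Y(M) = 0 (Y(M) = (0*M)/4 = (¼)*0 = 0)
I(d, X) = 2*d*(1 + X) (I(d, X) = (d + d)*(X + 1) = (2*d)*(1 + X) = 2*d*(1 + X))
I(Y(5), -1 + 5)*(-86) = (2*0*(1 + (-1 + 5)))*(-86) = (2*0*(1 + 4))*(-86) = (2*0*5)*(-86) = 0*(-86) = 0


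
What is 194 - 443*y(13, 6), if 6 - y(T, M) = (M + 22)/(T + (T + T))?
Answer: -83692/39 ≈ -2145.9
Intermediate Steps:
y(T, M) = 6 - (22 + M)/(3*T) (y(T, M) = 6 - (M + 22)/(T + (T + T)) = 6 - (22 + M)/(T + 2*T) = 6 - (22 + M)/(3*T))
194 - 443*y(13, 6) = 194 - 443*(-22 - 1*6 + 18*13)/(3*13) = 194 - 443*(-22 - 6 + 234)/(3*13) = 194 - 443*206/(3*13) = 194 - 443*206/39 = 194 - 91258/39 = -83692/39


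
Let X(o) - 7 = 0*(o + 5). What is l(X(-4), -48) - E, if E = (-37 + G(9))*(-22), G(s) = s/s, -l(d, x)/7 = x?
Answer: -456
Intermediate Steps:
X(o) = 7 (X(o) = 7 + 0*(o + 5) = 7 + 0*(5 + o) = 7 + 0 = 7)
l(d, x) = -7*x
G(s) = 1
E = 792 (E = (-37 + 1)*(-22) = -36*(-22) = 792)
l(X(-4), -48) - E = -7*(-48) - 1*792 = 336 - 792 = -456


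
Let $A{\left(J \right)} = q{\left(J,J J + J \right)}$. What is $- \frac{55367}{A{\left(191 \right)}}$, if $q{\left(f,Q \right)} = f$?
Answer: $- \frac{55367}{191} \approx -289.88$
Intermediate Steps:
$A{\left(J \right)} = J$
$- \frac{55367}{A{\left(191 \right)}} = - \frac{55367}{191}$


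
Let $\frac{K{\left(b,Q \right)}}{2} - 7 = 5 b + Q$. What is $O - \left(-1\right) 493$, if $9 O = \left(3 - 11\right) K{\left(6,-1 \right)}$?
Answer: $429$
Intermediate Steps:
$K{\left(b,Q \right)} = 14 + 2 Q + 10 b$ ($K{\left(b,Q \right)} = 14 + 2 \left(5 b + Q\right) = 14 + 2 \left(Q + 5 b\right) = 14 + \left(2 Q + 10 b\right) = 14 + 2 Q + 10 b$)
$O = -64$ ($O = \frac{\left(3 - 11\right) \left(14 + 2 \left(-1\right) + 10 \cdot 6\right)}{9} = \frac{\left(-8\right) \left(14 - 2 + 60\right)}{9} = \frac{\left(-8\right) 72}{9} = \frac{1}{9} \left(-576\right) = -64$)
$O - \left(-1\right) 493 = -64 - \left(-1\right) 493 = -64 - -493 = -64 + 493 = 429$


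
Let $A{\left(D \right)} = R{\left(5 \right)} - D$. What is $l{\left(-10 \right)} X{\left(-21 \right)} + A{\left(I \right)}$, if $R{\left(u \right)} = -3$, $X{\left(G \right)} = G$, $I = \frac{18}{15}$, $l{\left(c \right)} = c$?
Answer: $\frac{1029}{5} \approx 205.8$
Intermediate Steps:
$I = \frac{6}{5}$ ($I = 18 \cdot \frac{1}{15} = \frac{6}{5} \approx 1.2$)
$A{\left(D \right)} = -3 - D$
$l{\left(-10 \right)} X{\left(-21 \right)} + A{\left(I \right)} = \left(-10\right) \left(-21\right) - \frac{21}{5} = 210 - \frac{21}{5} = \frac{1029}{5}$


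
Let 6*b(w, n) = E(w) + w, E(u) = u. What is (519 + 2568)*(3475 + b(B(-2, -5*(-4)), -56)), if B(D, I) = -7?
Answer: 10720122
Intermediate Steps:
b(w, n) = w/3 (b(w, n) = (w + w)/6 = (2*w)/6 = w/3)
(519 + 2568)*(3475 + b(B(-2, -5*(-4)), -56)) = (519 + 2568)*(3475 + (⅓)*(-7)) = 3087*(3475 - 7/3) = 3087*(10418/3) = 10720122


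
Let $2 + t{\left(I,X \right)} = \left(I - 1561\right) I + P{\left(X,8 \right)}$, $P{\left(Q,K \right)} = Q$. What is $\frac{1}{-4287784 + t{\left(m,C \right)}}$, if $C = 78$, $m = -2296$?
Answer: $\frac{1}{4567964} \approx 2.1892 \cdot 10^{-7}$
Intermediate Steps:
$t{\left(I,X \right)} = -2 + X + I \left(-1561 + I\right)$ ($t{\left(I,X \right)} = -2 + \left(\left(I - 1561\right) I + X\right) = -2 + \left(\left(-1561 + I\right) I + X\right) = -2 + \left(I \left(-1561 + I\right) + X\right) = -2 + \left(X + I \left(-1561 + I\right)\right) = -2 + X + I \left(-1561 + I\right)$)
$\frac{1}{-4287784 + t{\left(m,C \right)}} = \frac{1}{-4287784 + \left(-2 + 78 + \left(-2296\right)^{2} - -3584056\right)} = \frac{1}{-4287784 + \left(-2 + 78 + 5271616 + 3584056\right)} = \frac{1}{-4287784 + 8855748} = \frac{1}{4567964}$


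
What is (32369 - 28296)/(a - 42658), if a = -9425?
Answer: -4073/52083 ≈ -0.078202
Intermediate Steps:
(32369 - 28296)/(a - 42658) = (32369 - 28296)/(-9425 - 42658) = 4073/(-52083) = 4073*(-1/52083) = -4073/52083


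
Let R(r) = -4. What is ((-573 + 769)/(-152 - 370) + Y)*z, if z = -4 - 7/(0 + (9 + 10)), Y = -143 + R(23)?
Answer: 3192595/4959 ≈ 643.80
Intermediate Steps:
Y = -147 (Y = -143 - 4 = -147)
z = -83/19 (z = -4 - 7/(0 + 19) = -4 - 7/19 = -83/19 ≈ -4.3684)
((-573 + 769)/(-152 - 370) + Y)*z = ((-573 + 769)/(-152 - 370) - 147)*(-83/19) = (196/(-522) - 147)*(-83/19) = (196*(-1/522) - 147)*(-83/19) = (-98/261 - 147)*(-83/19) = -38465/261*(-83/19) = 3192595/4959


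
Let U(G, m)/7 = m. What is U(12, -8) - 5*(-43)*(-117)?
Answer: -25211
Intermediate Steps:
U(G, m) = 7*m
U(12, -8) - 5*(-43)*(-117) = 7*(-8) - 5*(-43)*(-117) = -56 + 215*(-117) = -56 - 25155 = -25211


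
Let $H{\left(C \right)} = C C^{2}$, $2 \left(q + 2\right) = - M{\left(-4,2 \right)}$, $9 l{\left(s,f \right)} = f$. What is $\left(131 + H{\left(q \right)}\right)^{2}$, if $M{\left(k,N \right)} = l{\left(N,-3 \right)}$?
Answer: $\frac{727111225}{46656} \approx 15585.0$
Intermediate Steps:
$l{\left(s,f \right)} = \frac{f}{9}$
$M{\left(k,N \right)} = - \frac{1}{3}$ ($M{\left(k,N \right)} = \frac{1}{9} \left(-3\right) = - \frac{1}{3}$)
$q = - \frac{11}{6}$ ($q = -2 + \frac{\left(-1\right) \left(- \frac{1}{3}\right)}{2} = -2 + \frac{1}{2} \cdot \frac{1}{3} = -2 + \frac{1}{6} = - \frac{11}{6} \approx -1.8333$)
$H{\left(C \right)} = C^{3}$
$\left(131 + H{\left(q \right)}\right)^{2} = \left(131 + \left(- \frac{11}{6}\right)^{3}\right)^{2} = \left(131 - \frac{1331}{216}\right)^{2} = \left(\frac{26965}{216}\right)^{2} = \frac{727111225}{46656}$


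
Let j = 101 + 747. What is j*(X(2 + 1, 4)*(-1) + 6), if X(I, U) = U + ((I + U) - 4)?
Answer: -848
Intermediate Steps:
j = 848
X(I, U) = -4 + I + 2*U (X(I, U) = U + (-4 + I + U) = -4 + I + 2*U)
j*(X(2 + 1, 4)*(-1) + 6) = 848*((-4 + (2 + 1) + 2*4)*(-1) + 6) = 848*((-4 + 3 + 8)*(-1) + 6) = 848*(7*(-1) + 6) = 848*(-7 + 6) = 848*(-1) = -848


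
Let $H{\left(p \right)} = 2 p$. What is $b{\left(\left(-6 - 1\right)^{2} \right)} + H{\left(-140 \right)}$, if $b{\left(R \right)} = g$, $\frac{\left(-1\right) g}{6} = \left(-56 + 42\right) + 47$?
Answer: $-478$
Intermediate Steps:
$g = -198$ ($g = - 6 \left(\left(-56 + 42\right) + 47\right) = - 6 \left(-14 + 47\right) = \left(-6\right) 33 = -198$)
$b{\left(R \right)} = -198$
$b{\left(\left(-6 - 1\right)^{2} \right)} + H{\left(-140 \right)} = -198 + 2 \left(-140\right) = -198 - 280 = -478$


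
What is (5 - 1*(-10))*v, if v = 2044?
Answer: 30660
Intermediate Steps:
(5 - 1*(-10))*v = (5 - 1*(-10))*2044 = (5 + 10)*2044 = 15*2044 = 30660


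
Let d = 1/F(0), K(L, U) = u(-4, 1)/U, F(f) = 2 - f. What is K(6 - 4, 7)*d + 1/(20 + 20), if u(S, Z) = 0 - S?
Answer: 87/280 ≈ 0.31071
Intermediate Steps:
u(S, Z) = -S
K(L, U) = 4/U (K(L, U) = (-1*(-4))/U = 4/U)
d = ½ (d = 1/(2 - 1*0) = 1/(2 + 0) = 1/2 = ½ ≈ 0.50000)
K(6 - 4, 7)*d + 1/(20 + 20) = (4/7)*(½) + 1/(20 + 20) = (4*(⅐))*(½) + 1/40 = (4/7)*(½) + 1/40 = 2/7 + 1/40 = 87/280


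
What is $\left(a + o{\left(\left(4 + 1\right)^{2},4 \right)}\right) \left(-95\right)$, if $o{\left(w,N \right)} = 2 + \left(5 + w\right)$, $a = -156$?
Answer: $11780$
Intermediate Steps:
$o{\left(w,N \right)} = 7 + w$
$\left(a + o{\left(\left(4 + 1\right)^{2},4 \right)}\right) \left(-95\right) = \left(-156 + \left(7 + \left(4 + 1\right)^{2}\right)\right) \left(-95\right) = \left(-156 + \left(7 + 5^{2}\right)\right) \left(-95\right) = \left(-156 + \left(7 + 25\right)\right) \left(-95\right) = \left(-156 + 32\right) \left(-95\right) = \left(-124\right) \left(-95\right) = 11780$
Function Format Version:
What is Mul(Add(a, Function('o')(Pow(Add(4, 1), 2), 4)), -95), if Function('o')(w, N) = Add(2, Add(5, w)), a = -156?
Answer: 11780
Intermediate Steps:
Function('o')(w, N) = Add(7, w)
Mul(Add(a, Function('o')(Pow(Add(4, 1), 2), 4)), -95) = Mul(Add(-156, Add(7, Pow(Add(4, 1), 2))), -95) = Mul(Add(-156, Add(7, Pow(5, 2))), -95) = Mul(Add(-156, Add(7, 25)), -95) = Mul(Add(-156, 32), -95) = Mul(-124, -95) = 11780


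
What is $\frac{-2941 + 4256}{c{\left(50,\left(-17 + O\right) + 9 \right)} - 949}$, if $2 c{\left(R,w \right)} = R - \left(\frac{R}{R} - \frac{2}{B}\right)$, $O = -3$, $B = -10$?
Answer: $- \frac{6575}{4623} \approx -1.4222$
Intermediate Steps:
$c{\left(R,w \right)} = - \frac{3}{5} + \frac{R}{2}$ ($c{\left(R,w \right)} = \frac{R - \left(\frac{R}{R} - \frac{2}{-10}\right)}{2} = \frac{R - \left(1 - - \frac{1}{5}\right)}{2} = \frac{R - \left(1 + \frac{1}{5}\right)}{2} = \frac{R - \frac{6}{5}}{2} = \frac{- \frac{6}{5} + R}{2} = - \frac{3}{5} + \frac{R}{2}$)
$\frac{-2941 + 4256}{c{\left(50,\left(-17 + O\right) + 9 \right)} - 949} = \frac{-2941 + 4256}{\left(- \frac{3}{5} + \frac{1}{2} \cdot 50\right) - 949} = \frac{1315}{\left(- \frac{3}{5} + 25\right) - 949} = \frac{1315}{\frac{122}{5} - 949} = \frac{1315}{- \frac{4623}{5}} = 1315 \left(- \frac{5}{4623}\right) = - \frac{6575}{4623}$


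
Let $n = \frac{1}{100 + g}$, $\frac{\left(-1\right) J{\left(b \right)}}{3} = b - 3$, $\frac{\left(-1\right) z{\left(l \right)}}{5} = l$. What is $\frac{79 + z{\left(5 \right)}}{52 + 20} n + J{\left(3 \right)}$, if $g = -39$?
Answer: $\frac{3}{244} \approx 0.012295$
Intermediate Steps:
$z{\left(l \right)} = - 5 l$
$J{\left(b \right)} = 9 - 3 b$ ($J{\left(b \right)} = - 3 \left(b - 3\right) = - 3 \left(-3 + b\right) = 9 - 3 b$)
$n = \frac{1}{61}$ ($n = \frac{1}{100 - 39} = \frac{1}{61} \approx 0.016393$)
$\frac{79 + z{\left(5 \right)}}{52 + 20} n + J{\left(3 \right)} = \frac{79 - 25}{52 + 20} \cdot \frac{1}{61} + \left(9 - 9\right) = \frac{79 - 25}{72} \cdot \frac{1}{61} + \left(9 - 9\right) = 54 \cdot \frac{1}{72} \cdot \frac{1}{61} + 0 = \frac{3}{4} \cdot \frac{1}{61} + 0 = \frac{3}{244} + 0 = \frac{3}{244}$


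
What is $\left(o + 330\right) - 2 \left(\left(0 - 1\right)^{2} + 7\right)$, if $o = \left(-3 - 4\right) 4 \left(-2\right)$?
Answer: $370$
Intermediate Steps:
$o = 56$ ($o = \left(-3 - 4\right) 4 \left(-2\right) = \left(-7\right) 4 \left(-2\right) = \left(-28\right) \left(-2\right) = 56$)
$\left(o + 330\right) - 2 \left(\left(0 - 1\right)^{2} + 7\right) = \left(56 + 330\right) - 2 \left(\left(0 - 1\right)^{2} + 7\right) = 386 - 2 \left(\left(-1\right)^{2} + 7\right) = 386 - 2 \left(1 + 7\right) = 386 - 16 = 370$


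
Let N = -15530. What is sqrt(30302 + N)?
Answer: 2*sqrt(3693) ≈ 121.54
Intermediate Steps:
sqrt(30302 + N) = sqrt(30302 - 15530) = sqrt(14772) = 2*sqrt(3693)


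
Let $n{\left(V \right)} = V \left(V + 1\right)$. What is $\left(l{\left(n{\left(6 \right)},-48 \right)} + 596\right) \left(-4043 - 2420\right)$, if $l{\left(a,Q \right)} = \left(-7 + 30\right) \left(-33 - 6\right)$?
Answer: $1945363$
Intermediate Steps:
$n{\left(V \right)} = V \left(1 + V\right)$
$l{\left(a,Q \right)} = -897$ ($l{\left(a,Q \right)} = 23 \left(-39\right) = -897$)
$\left(l{\left(n{\left(6 \right)},-48 \right)} + 596\right) \left(-4043 - 2420\right) = \left(-897 + 596\right) \left(-4043 - 2420\right) = \left(-301\right) \left(-6463\right) = 1945363$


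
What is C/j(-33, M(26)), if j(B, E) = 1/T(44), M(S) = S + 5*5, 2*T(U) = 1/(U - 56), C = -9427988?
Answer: 2356997/6 ≈ 3.9283e+5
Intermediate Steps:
T(U) = 1/(2*(-56 + U)) (T(U) = 1/(2*(U - 56)) = 1/(2*(-56 + U)))
M(S) = 25 + S (M(S) = S + 25 = 25 + S)
j(B, E) = -24 (j(B, E) = 1/(1/(2*(-56 + 44))) = 1/((1/2)/(-12)) = 1/((1/2)*(-1/12)) = 1/(-1/24) = -24)
C/j(-33, M(26)) = -9427988/(-24) = -9427988*(-1/24) = 2356997/6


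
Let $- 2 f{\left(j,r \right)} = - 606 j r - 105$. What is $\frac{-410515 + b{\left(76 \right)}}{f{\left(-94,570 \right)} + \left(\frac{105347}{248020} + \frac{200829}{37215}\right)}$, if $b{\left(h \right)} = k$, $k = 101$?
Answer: $\frac{252543173974680}{9989810385687271} \approx 0.02528$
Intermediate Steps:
$b{\left(h \right)} = 101$
$f{\left(j,r \right)} = \frac{105}{2} + 303 j r$ ($f{\left(j,r \right)} = - \frac{- 606 j r - 105}{2} = - \frac{-105 - 606 j r}{2} = \frac{105}{2} + 303 j r$)
$\frac{-410515 + b{\left(76 \right)}}{f{\left(-94,570 \right)} + \left(\frac{105347}{248020} + \frac{200829}{37215}\right)} = \frac{-410515 + 101}{\left(\frac{105}{2} + 303 \left(-94\right) 570\right) + \left(\frac{105347}{248020} + \frac{200829}{37215}\right)} = - \frac{410414}{\left(\frac{105}{2} - 16234740\right) + \left(105347 \cdot \frac{1}{248020} + 200829 \cdot \frac{1}{37215}\right)} = - \frac{410414}{- \frac{32469375}{2} + \left(\frac{105347}{248020} + \frac{66943}{12405}\right)} = - \frac{410414}{- \frac{32469375}{2} + \frac{3582006479}{615337620}} = - \frac{410414}{- \frac{9989810385687271}{615337620}} = \left(-410414\right) \left(- \frac{615337620}{9989810385687271}\right) = \frac{252543173974680}{9989810385687271}$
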